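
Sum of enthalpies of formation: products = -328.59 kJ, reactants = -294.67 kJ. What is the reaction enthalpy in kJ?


dH_rxn = sum(dH_f products) - sum(dH_f reactants)
dH_rxn = -328.59 - (-294.67)
dH_rxn = -33.92 kJ:

-33.92 kJ


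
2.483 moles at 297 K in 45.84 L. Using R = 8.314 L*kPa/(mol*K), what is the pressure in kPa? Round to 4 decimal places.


PV = nRT, solve for P = nRT / V.
nRT = 2.483 * 8.314 * 297 = 6131.1676
P = 6131.1676 / 45.84
P = 133.75147469 kPa, rounded to 4 dp:

133.7515 kPa


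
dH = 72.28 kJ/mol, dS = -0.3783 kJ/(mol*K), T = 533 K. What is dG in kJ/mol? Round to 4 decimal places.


Gibbs: dG = dH - T*dS (consistent units, dS already in kJ/(mol*K)).
T*dS = 533 * -0.3783 = -201.6339
dG = 72.28 - (-201.6339)
dG = 273.9139 kJ/mol, rounded to 4 dp:

273.9139 kJ/mol


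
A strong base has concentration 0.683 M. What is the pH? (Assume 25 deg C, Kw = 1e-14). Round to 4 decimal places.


A strong base dissociates completely, so [OH-] equals the given concentration.
pOH = -log10([OH-]) = -log10(0.683) = 0.165579
pH = 14 - pOH = 14 - 0.165579
pH = 13.834421, rounded to 4 dp:

13.8344


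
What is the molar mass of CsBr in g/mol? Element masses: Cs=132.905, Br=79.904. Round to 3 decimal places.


M = sum(count * atomic_mass) over atoms.
M = 1*132.905 + 1*79.904
M = 132.905 + 79.904
M = 212.809 g/mol, rounded to 3 dp:

212.809 g/mol


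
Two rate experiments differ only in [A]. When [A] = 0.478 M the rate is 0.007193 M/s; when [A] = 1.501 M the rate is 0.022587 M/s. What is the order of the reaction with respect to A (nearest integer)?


Rate is proportional to [A]^n, so rate2/rate1 = ([A]2/[A]1)^n. Take logs to solve for n.
rate2/rate1 = 0.022587 / 0.007193 = 3.1401
[A]2/[A]1 = 1.501 / 0.478 = 3.1402
n = ln(3.1401) / ln(3.1402) = 1.0
Nearest integer order:

1


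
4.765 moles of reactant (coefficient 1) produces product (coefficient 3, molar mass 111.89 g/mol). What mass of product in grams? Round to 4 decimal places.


Use the coefficient ratio to convert reactant moles to product moles, then multiply by the product's molar mass.
moles_P = moles_R * (coeff_P / coeff_R) = 4.765 * (3/1) = 14.295
mass_P = moles_P * M_P = 14.295 * 111.89
mass_P = 1599.46755 g, rounded to 4 dp:

1599.4676 g


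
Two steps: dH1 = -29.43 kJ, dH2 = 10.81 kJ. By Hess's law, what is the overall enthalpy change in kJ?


Hess's law: enthalpy is a state function, so add the step enthalpies.
dH_total = dH1 + dH2 = -29.43 + (10.81)
dH_total = -18.62 kJ:

-18.62 kJ


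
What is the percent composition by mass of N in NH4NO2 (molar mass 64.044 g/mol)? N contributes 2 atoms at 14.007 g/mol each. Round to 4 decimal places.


pct = 100 * (n_elem * M_elem) / M_total
mass_contribution = 2 * 14.007 = 28.014 g/mol
pct = 100 * 28.014 / 64.044
pct = 43.74180251 %, rounded to 4 dp:

43.7418 %


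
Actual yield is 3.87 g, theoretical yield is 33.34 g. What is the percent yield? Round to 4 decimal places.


% yield = 100 * actual / theoretical
% yield = 100 * 3.87 / 33.34
% yield = 11.60767846 %, rounded to 4 dp:

11.6077 %


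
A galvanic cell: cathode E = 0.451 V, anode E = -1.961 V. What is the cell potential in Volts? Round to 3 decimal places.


Standard cell potential: E_cell = E_cathode - E_anode.
E_cell = 0.451 - (-1.961)
E_cell = 2.412 V, rounded to 3 dp:

2.412 V


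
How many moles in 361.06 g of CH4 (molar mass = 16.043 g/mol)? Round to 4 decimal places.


n = mass / M
n = 361.06 / 16.043
n = 22.50576575 mol, rounded to 4 dp:

22.5058 mol


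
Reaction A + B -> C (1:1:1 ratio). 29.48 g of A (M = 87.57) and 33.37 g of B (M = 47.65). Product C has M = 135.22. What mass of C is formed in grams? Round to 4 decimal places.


Find moles of each reactant; the smaller value is the limiting reagent in a 1:1:1 reaction, so moles_C equals moles of the limiter.
n_A = mass_A / M_A = 29.48 / 87.57 = 0.336645 mol
n_B = mass_B / M_B = 33.37 / 47.65 = 0.700315 mol
Limiting reagent: A (smaller), n_limiting = 0.336645 mol
mass_C = n_limiting * M_C = 0.336645 * 135.22
mass_C = 45.5211369 g, rounded to 4 dp:

45.5211 g


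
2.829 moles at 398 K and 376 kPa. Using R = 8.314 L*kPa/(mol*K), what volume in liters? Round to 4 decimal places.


PV = nRT, solve for V = nRT / P.
nRT = 2.829 * 8.314 * 398 = 9361.0818
V = 9361.0818 / 376
V = 24.89649415 L, rounded to 4 dp:

24.8965 L


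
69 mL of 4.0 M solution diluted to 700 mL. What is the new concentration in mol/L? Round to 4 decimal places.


Dilution: M1*V1 = M2*V2, solve for M2.
M2 = M1*V1 / V2
M2 = 4.0 * 69 / 700
M2 = 276.0 / 700
M2 = 0.39428571 mol/L, rounded to 4 dp:

0.3943 mol/L


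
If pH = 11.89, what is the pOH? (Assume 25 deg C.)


At 25 deg C, pH + pOH = 14.
pOH = 14 - pH = 14 - 11.89
pOH = 2.11:

2.11


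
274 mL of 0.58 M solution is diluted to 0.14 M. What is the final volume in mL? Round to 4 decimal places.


Dilution: M1*V1 = M2*V2, solve for V2.
V2 = M1*V1 / M2
V2 = 0.58 * 274 / 0.14
V2 = 158.92 / 0.14
V2 = 1135.14285714 mL, rounded to 4 dp:

1135.1429 mL


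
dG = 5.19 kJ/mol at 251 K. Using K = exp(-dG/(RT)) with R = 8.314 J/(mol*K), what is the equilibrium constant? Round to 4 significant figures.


dG is in kJ/mol; multiply by 1000 to match R in J/(mol*K).
RT = 8.314 * 251 = 2086.814 J/mol
exponent = -dG*1000 / (RT) = -(5.19*1000) / 2086.814 = -2.48704484
K = exp(-2.48704484)
K = 0.083155341, rounded to 4 significant figures:

0.08316


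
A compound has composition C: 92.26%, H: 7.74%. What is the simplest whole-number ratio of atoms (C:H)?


Assume 100 g of compound, divide each mass% by atomic mass to get moles, then normalize by the smallest to get a raw atom ratio.
Moles per 100 g: C: 92.26/12.011 = 7.6813, H: 7.74/1.008 = 7.6786
Raw ratio (divide by min = 7.6786): C: 1.0, H: 1.0
Multiply by 1 to clear fractions: C: 1.0 ~= 1, H: 1.0 ~= 1
Reduce by GCD to get the simplest whole-number ratio:

1:1


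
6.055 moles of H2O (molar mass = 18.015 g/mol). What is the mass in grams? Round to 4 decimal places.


mass = n * M
mass = 6.055 * 18.015
mass = 109.080825 g, rounded to 4 dp:

109.0808 g


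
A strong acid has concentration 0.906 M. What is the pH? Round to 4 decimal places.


A strong acid dissociates completely, so [H+] equals the given concentration.
pH = -log10([H+]) = -log10(0.906)
pH = 0.0428718, rounded to 4 dp:

0.0429


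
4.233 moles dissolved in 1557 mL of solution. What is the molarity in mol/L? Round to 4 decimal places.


Convert volume to liters: V_L = V_mL / 1000.
V_L = 1557 / 1000 = 1.557 L
M = n / V_L = 4.233 / 1.557
M = 2.71868979 mol/L, rounded to 4 dp:

2.7187 mol/L


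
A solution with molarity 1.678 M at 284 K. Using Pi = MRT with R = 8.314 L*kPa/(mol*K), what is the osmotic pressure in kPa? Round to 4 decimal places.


Osmotic pressure (van't Hoff): Pi = M*R*T.
RT = 8.314 * 284 = 2361.176
Pi = 1.678 * 2361.176
Pi = 3962.053328 kPa, rounded to 4 dp:

3962.0533 kPa


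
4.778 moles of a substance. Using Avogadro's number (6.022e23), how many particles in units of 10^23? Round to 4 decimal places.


N = n * NA, then divide by 1e23 for the requested units.
N / 1e23 = n * 6.022
N / 1e23 = 4.778 * 6.022
N / 1e23 = 28.773116, rounded to 4 dp:

28.7731


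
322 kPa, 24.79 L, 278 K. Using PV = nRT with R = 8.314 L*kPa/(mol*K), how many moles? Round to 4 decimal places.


PV = nRT, solve for n = PV / (RT).
PV = 322 * 24.79 = 7982.38
RT = 8.314 * 278 = 2311.292
n = 7982.38 / 2311.292
n = 3.45364411 mol, rounded to 4 dp:

3.4536 mol


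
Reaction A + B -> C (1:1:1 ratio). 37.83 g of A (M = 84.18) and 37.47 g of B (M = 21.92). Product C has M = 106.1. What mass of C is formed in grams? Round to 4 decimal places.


Find moles of each reactant; the smaller value is the limiting reagent in a 1:1:1 reaction, so moles_C equals moles of the limiter.
n_A = mass_A / M_A = 37.83 / 84.18 = 0.449394 mol
n_B = mass_B / M_B = 37.47 / 21.92 = 1.709398 mol
Limiting reagent: A (smaller), n_limiting = 0.449394 mol
mass_C = n_limiting * M_C = 0.449394 * 106.1
mass_C = 47.6807034 g, rounded to 4 dp:

47.6807 g


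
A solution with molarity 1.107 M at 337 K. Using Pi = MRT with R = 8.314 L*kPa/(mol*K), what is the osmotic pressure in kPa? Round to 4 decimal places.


Osmotic pressure (van't Hoff): Pi = M*R*T.
RT = 8.314 * 337 = 2801.818
Pi = 1.107 * 2801.818
Pi = 3101.612526 kPa, rounded to 4 dp:

3101.6125 kPa


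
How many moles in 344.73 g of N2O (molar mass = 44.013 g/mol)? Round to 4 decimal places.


n = mass / M
n = 344.73 / 44.013
n = 7.83245859 mol, rounded to 4 dp:

7.8325 mol


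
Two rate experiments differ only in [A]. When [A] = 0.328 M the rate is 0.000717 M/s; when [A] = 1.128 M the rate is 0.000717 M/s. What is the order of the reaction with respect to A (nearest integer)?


Rate is proportional to [A]^n, so rate2/rate1 = ([A]2/[A]1)^n. Take logs to solve for n.
rate2/rate1 = 0.000717 / 0.000717 = 1.0
[A]2/[A]1 = 1.128 / 0.328 = 3.439
n = ln(1.0) / ln(3.439) = 0.0
Nearest integer order:

0


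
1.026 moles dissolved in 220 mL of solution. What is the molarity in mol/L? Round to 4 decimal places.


Convert volume to liters: V_L = V_mL / 1000.
V_L = 220 / 1000 = 0.22 L
M = n / V_L = 1.026 / 0.22
M = 4.66363636 mol/L, rounded to 4 dp:

4.6636 mol/L


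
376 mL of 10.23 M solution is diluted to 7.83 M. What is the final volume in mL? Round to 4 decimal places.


Dilution: M1*V1 = M2*V2, solve for V2.
V2 = M1*V1 / M2
V2 = 10.23 * 376 / 7.83
V2 = 3846.48 / 7.83
V2 = 491.24904215 mL, rounded to 4 dp:

491.2490 mL


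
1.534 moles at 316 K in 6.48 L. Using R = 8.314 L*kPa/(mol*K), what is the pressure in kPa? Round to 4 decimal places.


PV = nRT, solve for P = nRT / V.
nRT = 1.534 * 8.314 * 316 = 4030.1616
P = 4030.1616 / 6.48
P = 621.93851852 kPa, rounded to 4 dp:

621.9385 kPa


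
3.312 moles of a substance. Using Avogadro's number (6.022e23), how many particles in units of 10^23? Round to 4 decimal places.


N = n * NA, then divide by 1e23 for the requested units.
N / 1e23 = n * 6.022
N / 1e23 = 3.312 * 6.022
N / 1e23 = 19.944864, rounded to 4 dp:

19.9449


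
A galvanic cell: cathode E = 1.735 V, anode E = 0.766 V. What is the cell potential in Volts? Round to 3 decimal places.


Standard cell potential: E_cell = E_cathode - E_anode.
E_cell = 1.735 - (0.766)
E_cell = 0.969 V, rounded to 3 dp:

0.969 V


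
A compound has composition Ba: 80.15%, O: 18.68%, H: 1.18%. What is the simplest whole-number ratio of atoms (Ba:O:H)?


Assume 100 g of compound, divide each mass% by atomic mass to get moles, then normalize by the smallest to get a raw atom ratio.
Moles per 100 g: Ba: 80.15/137.327 = 0.5836, O: 18.68/15.999 = 1.1676, H: 1.18/1.008 = 1.1706
Raw ratio (divide by min = 0.5836): Ba: 1.0, O: 2.0, H: 2.006
Multiply by 1 to clear fractions: Ba: 1.0 ~= 1, O: 2.0 ~= 2, H: 2.006 ~= 2
Reduce by GCD to get the simplest whole-number ratio:

1:2:2


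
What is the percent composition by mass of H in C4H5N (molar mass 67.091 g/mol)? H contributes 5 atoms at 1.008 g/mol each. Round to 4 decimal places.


pct = 100 * (n_elem * M_elem) / M_total
mass_contribution = 5 * 1.008 = 5.04 g/mol
pct = 100 * 5.04 / 67.091
pct = 7.51218494 %, rounded to 4 dp:

7.5122 %


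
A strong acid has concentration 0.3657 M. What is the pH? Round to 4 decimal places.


A strong acid dissociates completely, so [H+] equals the given concentration.
pH = -log10([H+]) = -log10(0.3657)
pH = 0.43687504, rounded to 4 dp:

0.4369


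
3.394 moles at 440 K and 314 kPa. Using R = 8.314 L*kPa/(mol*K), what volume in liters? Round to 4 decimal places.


PV = nRT, solve for V = nRT / P.
nRT = 3.394 * 8.314 * 440 = 12415.795
V = 12415.795 / 314
V = 39.54074841 L, rounded to 4 dp:

39.5407 L


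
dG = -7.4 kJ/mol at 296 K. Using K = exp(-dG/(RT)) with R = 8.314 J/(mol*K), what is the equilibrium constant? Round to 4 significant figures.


dG is in kJ/mol; multiply by 1000 to match R in J/(mol*K).
RT = 8.314 * 296 = 2460.944 J/mol
exponent = -dG*1000 / (RT) = -(-7.4*1000) / 2460.944 = 3.00697618
K = exp(3.00697618)
K = 20.226147, rounded to 4 significant figures:

20.23


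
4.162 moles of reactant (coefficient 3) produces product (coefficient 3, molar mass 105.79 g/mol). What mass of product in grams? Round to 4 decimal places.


Use the coefficient ratio to convert reactant moles to product moles, then multiply by the product's molar mass.
moles_P = moles_R * (coeff_P / coeff_R) = 4.162 * (3/3) = 4.162
mass_P = moles_P * M_P = 4.162 * 105.79
mass_P = 440.29798 g, rounded to 4 dp:

440.2980 g


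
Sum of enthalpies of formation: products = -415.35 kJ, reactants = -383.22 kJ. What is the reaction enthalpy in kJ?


dH_rxn = sum(dH_f products) - sum(dH_f reactants)
dH_rxn = -415.35 - (-383.22)
dH_rxn = -32.13 kJ:

-32.13 kJ


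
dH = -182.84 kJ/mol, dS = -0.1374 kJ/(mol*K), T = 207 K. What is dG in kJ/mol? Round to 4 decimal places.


Gibbs: dG = dH - T*dS (consistent units, dS already in kJ/(mol*K)).
T*dS = 207 * -0.1374 = -28.4418
dG = -182.84 - (-28.4418)
dG = -154.3982 kJ/mol, rounded to 4 dp:

-154.3982 kJ/mol


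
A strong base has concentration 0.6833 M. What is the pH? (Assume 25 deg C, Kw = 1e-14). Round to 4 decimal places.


A strong base dissociates completely, so [OH-] equals the given concentration.
pOH = -log10([OH-]) = -log10(0.6833) = 0.165389
pH = 14 - pOH = 14 - 0.165389
pH = 13.834611, rounded to 4 dp:

13.8346


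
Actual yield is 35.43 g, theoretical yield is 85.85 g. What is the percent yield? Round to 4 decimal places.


% yield = 100 * actual / theoretical
% yield = 100 * 35.43 / 85.85
% yield = 41.26965638 %, rounded to 4 dp:

41.2697 %


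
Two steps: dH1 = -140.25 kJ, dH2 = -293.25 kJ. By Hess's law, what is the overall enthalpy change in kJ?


Hess's law: enthalpy is a state function, so add the step enthalpies.
dH_total = dH1 + dH2 = -140.25 + (-293.25)
dH_total = -433.5 kJ:

-433.50 kJ


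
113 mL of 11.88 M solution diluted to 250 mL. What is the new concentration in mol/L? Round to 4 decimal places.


Dilution: M1*V1 = M2*V2, solve for M2.
M2 = M1*V1 / V2
M2 = 11.88 * 113 / 250
M2 = 1342.44 / 250
M2 = 5.36976 mol/L, rounded to 4 dp:

5.3698 mol/L


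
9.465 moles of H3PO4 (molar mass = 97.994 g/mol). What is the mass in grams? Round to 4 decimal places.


mass = n * M
mass = 9.465 * 97.994
mass = 927.51321 g, rounded to 4 dp:

927.5132 g


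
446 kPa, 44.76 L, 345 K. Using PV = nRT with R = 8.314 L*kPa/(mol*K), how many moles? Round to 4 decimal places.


PV = nRT, solve for n = PV / (RT).
PV = 446 * 44.76 = 19962.96
RT = 8.314 * 345 = 2868.33
n = 19962.96 / 2868.33
n = 6.95978496 mol, rounded to 4 dp:

6.9598 mol


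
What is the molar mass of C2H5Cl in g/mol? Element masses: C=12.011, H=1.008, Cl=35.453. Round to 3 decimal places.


M = sum(count * atomic_mass) over atoms.
M = 2*12.011 + 5*1.008 + 1*35.453
M = 24.022 + 5.04 + 35.453
M = 64.515 g/mol, rounded to 3 dp:

64.515 g/mol


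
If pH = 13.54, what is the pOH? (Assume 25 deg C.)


At 25 deg C, pH + pOH = 14.
pOH = 14 - pH = 14 - 13.54
pOH = 0.46:

0.46


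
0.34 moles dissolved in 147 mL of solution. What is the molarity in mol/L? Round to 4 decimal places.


Convert volume to liters: V_L = V_mL / 1000.
V_L = 147 / 1000 = 0.147 L
M = n / V_L = 0.34 / 0.147
M = 2.31292517 mol/L, rounded to 4 dp:

2.3129 mol/L


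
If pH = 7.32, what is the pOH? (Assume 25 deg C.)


At 25 deg C, pH + pOH = 14.
pOH = 14 - pH = 14 - 7.32
pOH = 6.68:

6.68


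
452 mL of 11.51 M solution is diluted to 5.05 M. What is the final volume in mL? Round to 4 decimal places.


Dilution: M1*V1 = M2*V2, solve for V2.
V2 = M1*V1 / M2
V2 = 11.51 * 452 / 5.05
V2 = 5202.52 / 5.05
V2 = 1030.2019802 mL, rounded to 4 dp:

1030.2020 mL


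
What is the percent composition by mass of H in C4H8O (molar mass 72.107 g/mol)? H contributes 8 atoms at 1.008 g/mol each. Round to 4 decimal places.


pct = 100 * (n_elem * M_elem) / M_total
mass_contribution = 8 * 1.008 = 8.064 g/mol
pct = 100 * 8.064 / 72.107
pct = 11.18338025 %, rounded to 4 dp:

11.1834 %


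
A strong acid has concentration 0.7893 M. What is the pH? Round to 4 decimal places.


A strong acid dissociates completely, so [H+] equals the given concentration.
pH = -log10([H+]) = -log10(0.7893)
pH = 0.1027579, rounded to 4 dp:

0.1028


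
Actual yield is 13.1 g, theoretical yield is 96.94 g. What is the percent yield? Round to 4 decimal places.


% yield = 100 * actual / theoretical
% yield = 100 * 13.1 / 96.94
% yield = 13.51351351 %, rounded to 4 dp:

13.5135 %


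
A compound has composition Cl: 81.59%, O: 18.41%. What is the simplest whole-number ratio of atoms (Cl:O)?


Assume 100 g of compound, divide each mass% by atomic mass to get moles, then normalize by the smallest to get a raw atom ratio.
Moles per 100 g: Cl: 81.59/35.453 = 2.3014, O: 18.41/15.999 = 1.1507
Raw ratio (divide by min = 1.1507): Cl: 2.0, O: 1.0
Multiply by 1 to clear fractions: Cl: 2.0 ~= 2, O: 1.0 ~= 1
Reduce by GCD to get the simplest whole-number ratio:

2:1


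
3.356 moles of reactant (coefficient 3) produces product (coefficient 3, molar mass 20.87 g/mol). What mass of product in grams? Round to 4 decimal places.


Use the coefficient ratio to convert reactant moles to product moles, then multiply by the product's molar mass.
moles_P = moles_R * (coeff_P / coeff_R) = 3.356 * (3/3) = 3.356
mass_P = moles_P * M_P = 3.356 * 20.87
mass_P = 70.03972 g, rounded to 4 dp:

70.0397 g


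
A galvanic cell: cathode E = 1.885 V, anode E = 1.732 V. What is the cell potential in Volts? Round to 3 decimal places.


Standard cell potential: E_cell = E_cathode - E_anode.
E_cell = 1.885 - (1.732)
E_cell = 0.153 V, rounded to 3 dp:

0.153 V


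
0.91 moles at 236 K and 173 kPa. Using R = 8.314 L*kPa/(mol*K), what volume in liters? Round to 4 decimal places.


PV = nRT, solve for V = nRT / P.
nRT = 0.91 * 8.314 * 236 = 1785.5146
V = 1785.5146 / 173
V = 10.32089364 L, rounded to 4 dp:

10.3209 L


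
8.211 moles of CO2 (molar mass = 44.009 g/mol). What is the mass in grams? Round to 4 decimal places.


mass = n * M
mass = 8.211 * 44.009
mass = 361.357899 g, rounded to 4 dp:

361.3579 g


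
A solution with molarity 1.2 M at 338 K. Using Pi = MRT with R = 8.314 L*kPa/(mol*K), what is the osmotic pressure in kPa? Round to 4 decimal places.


Osmotic pressure (van't Hoff): Pi = M*R*T.
RT = 8.314 * 338 = 2810.132
Pi = 1.2 * 2810.132
Pi = 3372.1584 kPa, rounded to 4 dp:

3372.1584 kPa


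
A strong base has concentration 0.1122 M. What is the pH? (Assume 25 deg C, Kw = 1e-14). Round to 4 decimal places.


A strong base dissociates completely, so [OH-] equals the given concentration.
pOH = -log10([OH-]) = -log10(0.1122) = 0.950007
pH = 14 - pOH = 14 - 0.950007
pH = 13.049993, rounded to 4 dp:

13.0500


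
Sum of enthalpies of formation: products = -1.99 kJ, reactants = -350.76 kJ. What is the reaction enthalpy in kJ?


dH_rxn = sum(dH_f products) - sum(dH_f reactants)
dH_rxn = -1.99 - (-350.76)
dH_rxn = 348.77 kJ:

348.77 kJ


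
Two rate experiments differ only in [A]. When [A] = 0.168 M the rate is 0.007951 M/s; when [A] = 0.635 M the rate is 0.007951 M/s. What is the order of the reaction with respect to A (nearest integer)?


Rate is proportional to [A]^n, so rate2/rate1 = ([A]2/[A]1)^n. Take logs to solve for n.
rate2/rate1 = 0.007951 / 0.007951 = 1.0
[A]2/[A]1 = 0.635 / 0.168 = 3.7798
n = ln(1.0) / ln(3.7798) = 0.0
Nearest integer order:

0


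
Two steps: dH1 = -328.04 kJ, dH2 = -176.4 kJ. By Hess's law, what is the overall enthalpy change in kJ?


Hess's law: enthalpy is a state function, so add the step enthalpies.
dH_total = dH1 + dH2 = -328.04 + (-176.4)
dH_total = -504.44 kJ:

-504.44 kJ


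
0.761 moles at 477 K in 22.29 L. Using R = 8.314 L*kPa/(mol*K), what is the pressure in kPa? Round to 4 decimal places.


PV = nRT, solve for P = nRT / V.
nRT = 0.761 * 8.314 * 477 = 3017.9571
P = 3017.9571 / 22.29
P = 135.3951144 kPa, rounded to 4 dp:

135.3951 kPa


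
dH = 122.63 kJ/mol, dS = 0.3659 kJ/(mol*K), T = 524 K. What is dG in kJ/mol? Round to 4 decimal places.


Gibbs: dG = dH - T*dS (consistent units, dS already in kJ/(mol*K)).
T*dS = 524 * 0.3659 = 191.7316
dG = 122.63 - (191.7316)
dG = -69.1016 kJ/mol, rounded to 4 dp:

-69.1016 kJ/mol


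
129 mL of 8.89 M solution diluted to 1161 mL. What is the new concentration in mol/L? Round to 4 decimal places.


Dilution: M1*V1 = M2*V2, solve for M2.
M2 = M1*V1 / V2
M2 = 8.89 * 129 / 1161
M2 = 1146.81 / 1161
M2 = 0.98777778 mol/L, rounded to 4 dp:

0.9878 mol/L


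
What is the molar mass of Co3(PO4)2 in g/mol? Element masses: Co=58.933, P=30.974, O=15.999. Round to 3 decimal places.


M = sum(count * atomic_mass) over atoms.
M = 3*58.933 + 2*30.974 + 8*15.999
M = 176.799 + 61.948 + 127.992
M = 366.739 g/mol, rounded to 3 dp:

366.739 g/mol


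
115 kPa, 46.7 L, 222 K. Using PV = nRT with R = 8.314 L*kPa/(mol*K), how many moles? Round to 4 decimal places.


PV = nRT, solve for n = PV / (RT).
PV = 115 * 46.7 = 5370.5
RT = 8.314 * 222 = 1845.708
n = 5370.5 / 1845.708
n = 2.90972353 mol, rounded to 4 dp:

2.9097 mol


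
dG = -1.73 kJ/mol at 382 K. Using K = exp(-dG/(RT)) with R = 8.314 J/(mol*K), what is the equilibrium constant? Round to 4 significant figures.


dG is in kJ/mol; multiply by 1000 to match R in J/(mol*K).
RT = 8.314 * 382 = 3175.948 J/mol
exponent = -dG*1000 / (RT) = -(-1.73*1000) / 3175.948 = 0.54471925
K = exp(0.54471925)
K = 1.7241243, rounded to 4 significant figures:

1.724


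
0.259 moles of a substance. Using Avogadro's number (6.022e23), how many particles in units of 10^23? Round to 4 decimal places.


N = n * NA, then divide by 1e23 for the requested units.
N / 1e23 = n * 6.022
N / 1e23 = 0.259 * 6.022
N / 1e23 = 1.559698, rounded to 4 dp:

1.5597


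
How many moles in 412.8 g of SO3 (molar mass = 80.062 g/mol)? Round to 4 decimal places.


n = mass / M
n = 412.8 / 80.062
n = 5.1560041 mol, rounded to 4 dp:

5.1560 mol


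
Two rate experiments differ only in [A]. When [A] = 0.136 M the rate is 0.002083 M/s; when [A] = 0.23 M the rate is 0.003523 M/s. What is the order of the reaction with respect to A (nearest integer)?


Rate is proportional to [A]^n, so rate2/rate1 = ([A]2/[A]1)^n. Take logs to solve for n.
rate2/rate1 = 0.003523 / 0.002083 = 1.6913
[A]2/[A]1 = 0.23 / 0.136 = 1.6912
n = ln(1.6913) / ln(1.6912) = 1.0
Nearest integer order:

1


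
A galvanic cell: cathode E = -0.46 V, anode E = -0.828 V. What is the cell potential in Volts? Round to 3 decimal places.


Standard cell potential: E_cell = E_cathode - E_anode.
E_cell = -0.46 - (-0.828)
E_cell = 0.368 V, rounded to 3 dp:

0.368 V


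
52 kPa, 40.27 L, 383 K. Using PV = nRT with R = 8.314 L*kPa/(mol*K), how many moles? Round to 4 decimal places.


PV = nRT, solve for n = PV / (RT).
PV = 52 * 40.27 = 2094.04
RT = 8.314 * 383 = 3184.262
n = 2094.04 / 3184.262
n = 0.65762177 mol, rounded to 4 dp:

0.6576 mol


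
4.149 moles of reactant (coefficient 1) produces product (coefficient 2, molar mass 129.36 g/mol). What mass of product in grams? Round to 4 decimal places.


Use the coefficient ratio to convert reactant moles to product moles, then multiply by the product's molar mass.
moles_P = moles_R * (coeff_P / coeff_R) = 4.149 * (2/1) = 8.298
mass_P = moles_P * M_P = 8.298 * 129.36
mass_P = 1073.42928 g, rounded to 4 dp:

1073.4293 g


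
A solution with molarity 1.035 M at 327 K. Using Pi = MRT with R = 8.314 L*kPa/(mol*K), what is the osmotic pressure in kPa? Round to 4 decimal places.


Osmotic pressure (van't Hoff): Pi = M*R*T.
RT = 8.314 * 327 = 2718.678
Pi = 1.035 * 2718.678
Pi = 2813.83173 kPa, rounded to 4 dp:

2813.8317 kPa


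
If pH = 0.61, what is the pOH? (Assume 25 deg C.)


At 25 deg C, pH + pOH = 14.
pOH = 14 - pH = 14 - 0.61
pOH = 13.39:

13.39


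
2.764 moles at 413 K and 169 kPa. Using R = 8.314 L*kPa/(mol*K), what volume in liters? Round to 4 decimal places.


PV = nRT, solve for V = nRT / P.
nRT = 2.764 * 8.314 * 413 = 9490.697
V = 9490.697 / 169
V = 56.15797041 L, rounded to 4 dp:

56.1580 L


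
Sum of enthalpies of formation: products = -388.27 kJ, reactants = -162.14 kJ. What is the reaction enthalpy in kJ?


dH_rxn = sum(dH_f products) - sum(dH_f reactants)
dH_rxn = -388.27 - (-162.14)
dH_rxn = -226.13 kJ:

-226.13 kJ


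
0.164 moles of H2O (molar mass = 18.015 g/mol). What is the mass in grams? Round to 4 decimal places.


mass = n * M
mass = 0.164 * 18.015
mass = 2.95446 g, rounded to 4 dp:

2.9545 g


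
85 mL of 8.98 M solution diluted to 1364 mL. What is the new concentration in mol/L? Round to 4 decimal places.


Dilution: M1*V1 = M2*V2, solve for M2.
M2 = M1*V1 / V2
M2 = 8.98 * 85 / 1364
M2 = 763.3 / 1364
M2 = 0.55960411 mol/L, rounded to 4 dp:

0.5596 mol/L


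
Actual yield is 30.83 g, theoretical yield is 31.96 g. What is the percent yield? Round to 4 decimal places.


% yield = 100 * actual / theoretical
% yield = 100 * 30.83 / 31.96
% yield = 96.46433041 %, rounded to 4 dp:

96.4643 %


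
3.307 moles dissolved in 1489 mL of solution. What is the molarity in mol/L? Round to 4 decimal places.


Convert volume to liters: V_L = V_mL / 1000.
V_L = 1489 / 1000 = 1.489 L
M = n / V_L = 3.307 / 1.489
M = 2.22095366 mol/L, rounded to 4 dp:

2.2210 mol/L


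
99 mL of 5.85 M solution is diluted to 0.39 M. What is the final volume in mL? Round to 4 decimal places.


Dilution: M1*V1 = M2*V2, solve for V2.
V2 = M1*V1 / M2
V2 = 5.85 * 99 / 0.39
V2 = 579.15 / 0.39
V2 = 1485.0 mL, rounded to 4 dp:

1485.0000 mL


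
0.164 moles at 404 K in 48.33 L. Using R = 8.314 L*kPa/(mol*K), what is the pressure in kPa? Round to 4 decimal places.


PV = nRT, solve for P = nRT / V.
nRT = 0.164 * 8.314 * 404 = 550.8524
P = 550.8524 / 48.33
P = 11.39773226 kPa, rounded to 4 dp:

11.3977 kPa


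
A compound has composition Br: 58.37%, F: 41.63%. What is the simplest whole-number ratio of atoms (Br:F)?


Assume 100 g of compound, divide each mass% by atomic mass to get moles, then normalize by the smallest to get a raw atom ratio.
Moles per 100 g: Br: 58.37/79.904 = 0.7305, F: 41.63/18.998 = 2.1913
Raw ratio (divide by min = 0.7305): Br: 1.0, F: 3.0
Multiply by 1 to clear fractions: Br: 1.0 ~= 1, F: 3.0 ~= 3
Reduce by GCD to get the simplest whole-number ratio:

1:3


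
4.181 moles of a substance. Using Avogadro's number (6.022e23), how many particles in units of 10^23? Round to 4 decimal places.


N = n * NA, then divide by 1e23 for the requested units.
N / 1e23 = n * 6.022
N / 1e23 = 4.181 * 6.022
N / 1e23 = 25.177982, rounded to 4 dp:

25.1780


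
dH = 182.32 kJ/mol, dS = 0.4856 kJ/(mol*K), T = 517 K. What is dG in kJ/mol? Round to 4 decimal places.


Gibbs: dG = dH - T*dS (consistent units, dS already in kJ/(mol*K)).
T*dS = 517 * 0.4856 = 251.0552
dG = 182.32 - (251.0552)
dG = -68.7352 kJ/mol, rounded to 4 dp:

-68.7352 kJ/mol


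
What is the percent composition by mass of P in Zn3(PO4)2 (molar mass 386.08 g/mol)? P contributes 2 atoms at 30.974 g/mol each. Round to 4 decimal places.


pct = 100 * (n_elem * M_elem) / M_total
mass_contribution = 2 * 30.974 = 61.948 g/mol
pct = 100 * 61.948 / 386.08
pct = 16.0453792 %, rounded to 4 dp:

16.0454 %


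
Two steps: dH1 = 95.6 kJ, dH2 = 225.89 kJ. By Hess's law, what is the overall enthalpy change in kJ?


Hess's law: enthalpy is a state function, so add the step enthalpies.
dH_total = dH1 + dH2 = 95.6 + (225.89)
dH_total = 321.49 kJ:

321.49 kJ


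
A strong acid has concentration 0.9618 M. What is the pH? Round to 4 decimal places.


A strong acid dissociates completely, so [H+] equals the given concentration.
pH = -log10([H+]) = -log10(0.9618)
pH = 0.01691523, rounded to 4 dp:

0.0169


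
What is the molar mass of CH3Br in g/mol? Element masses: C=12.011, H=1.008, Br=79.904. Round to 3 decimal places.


M = sum(count * atomic_mass) over atoms.
M = 1*12.011 + 3*1.008 + 1*79.904
M = 12.011 + 3.024 + 79.904
M = 94.939 g/mol, rounded to 3 dp:

94.939 g/mol


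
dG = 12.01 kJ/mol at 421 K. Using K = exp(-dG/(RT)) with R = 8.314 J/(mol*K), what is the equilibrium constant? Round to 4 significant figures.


dG is in kJ/mol; multiply by 1000 to match R in J/(mol*K).
RT = 8.314 * 421 = 3500.194 J/mol
exponent = -dG*1000 / (RT) = -(12.01*1000) / 3500.194 = -3.43123838
K = exp(-3.43123838)
K = 0.032346858, rounded to 4 significant figures:

0.03235


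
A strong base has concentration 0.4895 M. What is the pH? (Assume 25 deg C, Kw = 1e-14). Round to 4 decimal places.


A strong base dissociates completely, so [OH-] equals the given concentration.
pOH = -log10([OH-]) = -log10(0.4895) = 0.310247
pH = 14 - pOH = 14 - 0.310247
pH = 13.689753, rounded to 4 dp:

13.6898


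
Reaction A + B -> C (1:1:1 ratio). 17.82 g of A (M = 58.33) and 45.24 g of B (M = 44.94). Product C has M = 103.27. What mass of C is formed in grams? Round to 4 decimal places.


Find moles of each reactant; the smaller value is the limiting reagent in a 1:1:1 reaction, so moles_C equals moles of the limiter.
n_A = mass_A / M_A = 17.82 / 58.33 = 0.305503 mol
n_B = mass_B / M_B = 45.24 / 44.94 = 1.006676 mol
Limiting reagent: A (smaller), n_limiting = 0.305503 mol
mass_C = n_limiting * M_C = 0.305503 * 103.27
mass_C = 31.54929481 g, rounded to 4 dp:

31.5493 g


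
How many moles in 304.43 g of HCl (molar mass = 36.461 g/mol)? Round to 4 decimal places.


n = mass / M
n = 304.43 / 36.461
n = 8.3494693 mol, rounded to 4 dp:

8.3495 mol


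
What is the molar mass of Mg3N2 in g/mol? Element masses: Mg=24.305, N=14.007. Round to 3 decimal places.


M = sum(count * atomic_mass) over atoms.
M = 3*24.305 + 2*14.007
M = 72.915 + 28.014
M = 100.929 g/mol, rounded to 3 dp:

100.929 g/mol


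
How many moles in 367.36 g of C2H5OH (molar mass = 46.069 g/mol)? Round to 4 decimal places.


n = mass / M
n = 367.36 / 46.069
n = 7.97412577 mol, rounded to 4 dp:

7.9741 mol


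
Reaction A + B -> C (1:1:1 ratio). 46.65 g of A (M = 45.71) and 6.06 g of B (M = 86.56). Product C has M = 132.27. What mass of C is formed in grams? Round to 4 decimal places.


Find moles of each reactant; the smaller value is the limiting reagent in a 1:1:1 reaction, so moles_C equals moles of the limiter.
n_A = mass_A / M_A = 46.65 / 45.71 = 1.020564 mol
n_B = mass_B / M_B = 6.06 / 86.56 = 0.070009 mol
Limiting reagent: B (smaller), n_limiting = 0.070009 mol
mass_C = n_limiting * M_C = 0.070009 * 132.27
mass_C = 9.26009043 g, rounded to 4 dp:

9.2601 g


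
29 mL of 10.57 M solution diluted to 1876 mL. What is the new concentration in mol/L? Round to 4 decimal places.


Dilution: M1*V1 = M2*V2, solve for M2.
M2 = M1*V1 / V2
M2 = 10.57 * 29 / 1876
M2 = 306.53 / 1876
M2 = 0.16339552 mol/L, rounded to 4 dp:

0.1634 mol/L


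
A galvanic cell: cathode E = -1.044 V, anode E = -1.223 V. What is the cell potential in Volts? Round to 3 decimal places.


Standard cell potential: E_cell = E_cathode - E_anode.
E_cell = -1.044 - (-1.223)
E_cell = 0.179 V, rounded to 3 dp:

0.179 V


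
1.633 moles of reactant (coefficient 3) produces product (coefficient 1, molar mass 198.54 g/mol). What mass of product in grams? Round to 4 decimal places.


Use the coefficient ratio to convert reactant moles to product moles, then multiply by the product's molar mass.
moles_P = moles_R * (coeff_P / coeff_R) = 1.633 * (1/3) = 0.544333
mass_P = moles_P * M_P = 0.544333 * 198.54
mass_P = 108.07187382 g, rounded to 4 dp:

108.0719 g


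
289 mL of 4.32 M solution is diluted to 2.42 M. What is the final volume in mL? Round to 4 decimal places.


Dilution: M1*V1 = M2*V2, solve for V2.
V2 = M1*V1 / M2
V2 = 4.32 * 289 / 2.42
V2 = 1248.48 / 2.42
V2 = 515.90082645 mL, rounded to 4 dp:

515.9008 mL


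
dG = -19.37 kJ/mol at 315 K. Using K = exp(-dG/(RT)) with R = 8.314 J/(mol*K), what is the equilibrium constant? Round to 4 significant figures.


dG is in kJ/mol; multiply by 1000 to match R in J/(mol*K).
RT = 8.314 * 315 = 2618.91 J/mol
exponent = -dG*1000 / (RT) = -(-19.37*1000) / 2618.91 = 7.39620682
K = exp(7.39620682)
K = 1629.7906, rounded to 4 significant figures:

1630


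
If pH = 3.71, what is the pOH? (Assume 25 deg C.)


At 25 deg C, pH + pOH = 14.
pOH = 14 - pH = 14 - 3.71
pOH = 10.29:

10.29


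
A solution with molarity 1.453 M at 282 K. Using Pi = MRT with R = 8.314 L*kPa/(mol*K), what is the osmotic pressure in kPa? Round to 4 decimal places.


Osmotic pressure (van't Hoff): Pi = M*R*T.
RT = 8.314 * 282 = 2344.548
Pi = 1.453 * 2344.548
Pi = 3406.628244 kPa, rounded to 4 dp:

3406.6282 kPa


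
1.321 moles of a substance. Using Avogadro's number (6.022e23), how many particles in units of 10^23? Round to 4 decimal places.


N = n * NA, then divide by 1e23 for the requested units.
N / 1e23 = n * 6.022
N / 1e23 = 1.321 * 6.022
N / 1e23 = 7.955062, rounded to 4 dp:

7.9551


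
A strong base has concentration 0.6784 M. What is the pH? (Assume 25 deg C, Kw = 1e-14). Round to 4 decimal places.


A strong base dissociates completely, so [OH-] equals the given concentration.
pOH = -log10([OH-]) = -log10(0.6784) = 0.168514
pH = 14 - pOH = 14 - 0.168514
pH = 13.831486, rounded to 4 dp:

13.8315


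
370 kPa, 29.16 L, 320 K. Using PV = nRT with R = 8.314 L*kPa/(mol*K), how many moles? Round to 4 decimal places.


PV = nRT, solve for n = PV / (RT).
PV = 370 * 29.16 = 10789.2
RT = 8.314 * 320 = 2660.48
n = 10789.2 / 2660.48
n = 4.05535843 mol, rounded to 4 dp:

4.0554 mol


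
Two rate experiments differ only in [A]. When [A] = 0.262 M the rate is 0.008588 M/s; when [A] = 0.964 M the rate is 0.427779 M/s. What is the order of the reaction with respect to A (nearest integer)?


Rate is proportional to [A]^n, so rate2/rate1 = ([A]2/[A]1)^n. Take logs to solve for n.
rate2/rate1 = 0.427779 / 0.008588 = 49.8112
[A]2/[A]1 = 0.964 / 0.262 = 3.6794
n = ln(49.8112) / ln(3.6794) = 3.0
Nearest integer order:

3


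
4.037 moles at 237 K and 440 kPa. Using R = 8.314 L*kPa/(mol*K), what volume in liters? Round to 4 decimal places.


PV = nRT, solve for V = nRT / P.
nRT = 4.037 * 8.314 * 237 = 7954.5775
V = 7954.5775 / 440
V = 18.07858523 L, rounded to 4 dp:

18.0786 L


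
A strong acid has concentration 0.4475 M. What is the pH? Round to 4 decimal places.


A strong acid dissociates completely, so [H+] equals the given concentration.
pH = -log10([H+]) = -log10(0.4475)
pH = 0.34920696, rounded to 4 dp:

0.3492


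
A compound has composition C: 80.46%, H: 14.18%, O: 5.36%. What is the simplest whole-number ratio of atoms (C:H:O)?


Assume 100 g of compound, divide each mass% by atomic mass to get moles, then normalize by the smallest to get a raw atom ratio.
Moles per 100 g: C: 80.46/12.011 = 6.6989, H: 14.18/1.008 = 14.0675, O: 5.36/15.999 = 0.335
Raw ratio (divide by min = 0.335): C: 19.995, H: 41.99, O: 1.0
Multiply by 1 to clear fractions: C: 19.995 ~= 20, H: 41.99 ~= 42, O: 1.0 ~= 1
Reduce by GCD to get the simplest whole-number ratio:

20:42:1


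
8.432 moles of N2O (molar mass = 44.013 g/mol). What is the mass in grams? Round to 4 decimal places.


mass = n * M
mass = 8.432 * 44.013
mass = 371.117616 g, rounded to 4 dp:

371.1176 g


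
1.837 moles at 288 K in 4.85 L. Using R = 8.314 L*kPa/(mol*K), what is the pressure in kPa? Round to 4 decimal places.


PV = nRT, solve for P = nRT / V.
nRT = 1.837 * 8.314 * 288 = 4398.5716
P = 4398.5716 / 4.85
P = 906.92197938 kPa, rounded to 4 dp:

906.9220 kPa


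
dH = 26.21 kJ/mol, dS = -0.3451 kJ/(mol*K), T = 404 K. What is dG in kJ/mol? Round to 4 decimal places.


Gibbs: dG = dH - T*dS (consistent units, dS already in kJ/(mol*K)).
T*dS = 404 * -0.3451 = -139.4204
dG = 26.21 - (-139.4204)
dG = 165.6304 kJ/mol, rounded to 4 dp:

165.6304 kJ/mol


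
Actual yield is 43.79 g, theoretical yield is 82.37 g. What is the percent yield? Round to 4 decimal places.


% yield = 100 * actual / theoretical
% yield = 100 * 43.79 / 82.37
% yield = 53.16255918 %, rounded to 4 dp:

53.1626 %


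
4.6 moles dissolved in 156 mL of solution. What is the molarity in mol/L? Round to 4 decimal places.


Convert volume to liters: V_L = V_mL / 1000.
V_L = 156 / 1000 = 0.156 L
M = n / V_L = 4.6 / 0.156
M = 29.48717949 mol/L, rounded to 4 dp:

29.4872 mol/L


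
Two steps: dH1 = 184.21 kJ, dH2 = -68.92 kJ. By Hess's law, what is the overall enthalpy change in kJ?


Hess's law: enthalpy is a state function, so add the step enthalpies.
dH_total = dH1 + dH2 = 184.21 + (-68.92)
dH_total = 115.29 kJ:

115.29 kJ


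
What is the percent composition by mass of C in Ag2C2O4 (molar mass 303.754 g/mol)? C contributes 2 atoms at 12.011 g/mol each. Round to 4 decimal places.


pct = 100 * (n_elem * M_elem) / M_total
mass_contribution = 2 * 12.011 = 24.022 g/mol
pct = 100 * 24.022 / 303.754
pct = 7.90837322 %, rounded to 4 dp:

7.9084 %


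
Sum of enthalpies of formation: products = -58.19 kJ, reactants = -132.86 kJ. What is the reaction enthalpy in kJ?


dH_rxn = sum(dH_f products) - sum(dH_f reactants)
dH_rxn = -58.19 - (-132.86)
dH_rxn = 74.67 kJ:

74.67 kJ


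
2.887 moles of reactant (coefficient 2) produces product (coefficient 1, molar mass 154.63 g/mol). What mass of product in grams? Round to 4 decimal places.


Use the coefficient ratio to convert reactant moles to product moles, then multiply by the product's molar mass.
moles_P = moles_R * (coeff_P / coeff_R) = 2.887 * (1/2) = 1.4435
mass_P = moles_P * M_P = 1.4435 * 154.63
mass_P = 223.208405 g, rounded to 4 dp:

223.2084 g


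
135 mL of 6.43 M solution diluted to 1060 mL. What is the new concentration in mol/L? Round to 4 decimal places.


Dilution: M1*V1 = M2*V2, solve for M2.
M2 = M1*V1 / V2
M2 = 6.43 * 135 / 1060
M2 = 868.05 / 1060
M2 = 0.81891509 mol/L, rounded to 4 dp:

0.8189 mol/L


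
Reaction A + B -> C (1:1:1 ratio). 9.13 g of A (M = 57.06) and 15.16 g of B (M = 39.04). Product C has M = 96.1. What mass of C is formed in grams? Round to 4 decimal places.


Find moles of each reactant; the smaller value is the limiting reagent in a 1:1:1 reaction, so moles_C equals moles of the limiter.
n_A = mass_A / M_A = 9.13 / 57.06 = 0.160007 mol
n_B = mass_B / M_B = 15.16 / 39.04 = 0.38832 mol
Limiting reagent: A (smaller), n_limiting = 0.160007 mol
mass_C = n_limiting * M_C = 0.160007 * 96.1
mass_C = 15.3766727 g, rounded to 4 dp:

15.3767 g


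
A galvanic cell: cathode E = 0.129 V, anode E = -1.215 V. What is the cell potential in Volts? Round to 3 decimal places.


Standard cell potential: E_cell = E_cathode - E_anode.
E_cell = 0.129 - (-1.215)
E_cell = 1.344 V, rounded to 3 dp:

1.344 V


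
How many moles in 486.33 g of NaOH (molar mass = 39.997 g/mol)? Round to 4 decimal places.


n = mass / M
n = 486.33 / 39.997
n = 12.15916194 mol, rounded to 4 dp:

12.1592 mol


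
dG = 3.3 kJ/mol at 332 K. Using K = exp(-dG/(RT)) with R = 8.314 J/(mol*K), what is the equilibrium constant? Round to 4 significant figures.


dG is in kJ/mol; multiply by 1000 to match R in J/(mol*K).
RT = 8.314 * 332 = 2760.248 J/mol
exponent = -dG*1000 / (RT) = -(3.3*1000) / 2760.248 = -1.19554475
K = exp(-1.19554475)
K = 0.3025391, rounded to 4 significant figures:

0.3025


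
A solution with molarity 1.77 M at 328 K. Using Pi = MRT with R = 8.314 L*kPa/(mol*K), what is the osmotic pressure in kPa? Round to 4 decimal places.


Osmotic pressure (van't Hoff): Pi = M*R*T.
RT = 8.314 * 328 = 2726.992
Pi = 1.77 * 2726.992
Pi = 4826.77584 kPa, rounded to 4 dp:

4826.7758 kPa


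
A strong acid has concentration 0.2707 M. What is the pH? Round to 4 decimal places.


A strong acid dissociates completely, so [H+] equals the given concentration.
pH = -log10([H+]) = -log10(0.2707)
pH = 0.56751174, rounded to 4 dp:

0.5675
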